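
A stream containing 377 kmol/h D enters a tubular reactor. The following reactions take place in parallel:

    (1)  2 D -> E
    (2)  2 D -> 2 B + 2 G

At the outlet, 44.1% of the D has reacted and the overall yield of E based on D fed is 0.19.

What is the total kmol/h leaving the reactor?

Yield of E: 1ξ₁ / 377 = 0.19 → ξ₁ = 71.63 kmol/h.
Conversion of D: 2ξ₁ + 2ξ₂ = 0.441 × 377 = 166.3 → ξ₂ = 11.5 kmol/h.
Outlet amounts (n = n₀ + Σ ν·ξ):
  D: 377 − 2(71.63) − 2(11.5) = 210.7
  E: 0 + 1(71.63) = 71.63
  B: 0 + 2(11.5) = 23
  G: 0 + 2(11.5) = 23
Total out = 210.7 + 71.63 + 23 + 23 = 328.4 kmol/h.

328 kmol/h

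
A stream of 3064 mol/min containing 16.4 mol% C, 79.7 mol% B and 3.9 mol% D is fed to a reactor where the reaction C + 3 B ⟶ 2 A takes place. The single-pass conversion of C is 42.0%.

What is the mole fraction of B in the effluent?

0.685

C reacted = 0.42 × 502.5 = 211 mol/min; ν_C = −1, so ξ = 211/1 = 211 mol/min.
Outlet amounts (n = n₀ + ν ξ):
  C: 502.5 − 1(211) = 291.4
  B: 2442 − 3(211) = 1809
  A: 0 + 2(211) = 422.1
  D: 119.5 (inert)
Total out = 2642 mol/min; y_B = 1809 / 2642 = 0.6847.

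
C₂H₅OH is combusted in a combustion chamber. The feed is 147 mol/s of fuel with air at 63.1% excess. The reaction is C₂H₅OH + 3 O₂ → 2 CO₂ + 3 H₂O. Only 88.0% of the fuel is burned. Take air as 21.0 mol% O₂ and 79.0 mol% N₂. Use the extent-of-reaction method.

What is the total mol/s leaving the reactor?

Stoichiometric O₂ = 3 × 147 = 441 mol/s; O₂ fed = 441 × 1.631 = 719.3 mol/s.
N₂ fed = 719.3 × 79/21 = 2706 mol/s.
Fuel reacted = 0.88 × 147 → ξ = 129.4 mol/s.
Outlet (n = n₀ + ν ξ):
  C₂H₅OH: 147 − 1(129.4) = 17.64
  O₂: 719.3 − 3(129.4) = 331.2
  N₂: 2706 (inert)
  CO₂: 0 + 2(129.4) = 258.7
  H₂O: 0 + 3(129.4) = 388.1
Total out = 17.64 + 331.2 + 2706 + 258.7 + 388.1 = 3701 mol/s.

3700 mol/s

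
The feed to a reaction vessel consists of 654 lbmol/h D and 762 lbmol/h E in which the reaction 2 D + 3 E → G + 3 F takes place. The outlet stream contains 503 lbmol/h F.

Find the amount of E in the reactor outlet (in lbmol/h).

259 lbmol/h

For F: n = n₀ + 3ξ → 503 = 0 + 3ξ, giving ξ = 167.7 lbmol/h.
Outlet amounts (n = n₀ + ν ξ):
  D: 654 − 2(167.7) = 318.7
  E: 762 − 3(167.7) = 259
  G: 0 + 1(167.7) = 167.7
  F: 0 + 3(167.7) = 503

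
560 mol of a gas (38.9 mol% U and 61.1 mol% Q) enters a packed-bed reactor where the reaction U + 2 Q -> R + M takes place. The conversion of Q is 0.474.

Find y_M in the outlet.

Q reacted = 0.474 × 342.2 = 162.2 mol; ν_Q = −2, so ξ = 162.2/2 = 81.09 mol.
Outlet amounts (n = n₀ + ν ξ):
  U: 217.8 − 1(81.09) = 136.7
  Q: 342.2 − 2(81.09) = 180
  R: 0 + 1(81.09) = 81.09
  M: 0 + 1(81.09) = 81.09
Total out = 478.9 mol; y_M = 81.09 / 478.9 = 0.1693.

0.169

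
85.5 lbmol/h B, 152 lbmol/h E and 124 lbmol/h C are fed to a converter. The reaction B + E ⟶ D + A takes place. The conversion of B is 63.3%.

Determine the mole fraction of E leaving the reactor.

0.271

B reacted = 0.633 × 85.5 = 54.12 lbmol/h; ν_B = −1, so ξ = 54.12/1 = 54.12 lbmol/h.
Outlet amounts (n = n₀ + ν ξ):
  B: 85.5 − 1(54.12) = 31.38
  E: 152 − 1(54.12) = 97.88
  D: 0 + 1(54.12) = 54.12
  A: 0 + 1(54.12) = 54.12
  C: 124 (inert)
Total out = 361.5 lbmol/h; y_E = 97.88 / 361.5 = 0.2708.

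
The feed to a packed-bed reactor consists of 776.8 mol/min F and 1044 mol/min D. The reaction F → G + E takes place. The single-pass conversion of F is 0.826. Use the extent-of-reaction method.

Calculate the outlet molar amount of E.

F reacted = 0.826 × 776.8 = 641.6 mol/min; ν_F = −1, so ξ = 641.6/1 = 641.6 mol/min.
Outlet amounts (n = n₀ + ν ξ):
  F: 776.8 − 1(641.6) = 135.2
  G: 0 + 1(641.6) = 641.6
  E: 0 + 1(641.6) = 641.6
  D: 1044 (inert)

642 mol/min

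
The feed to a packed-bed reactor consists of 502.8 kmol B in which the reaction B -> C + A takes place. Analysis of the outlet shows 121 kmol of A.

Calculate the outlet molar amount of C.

121 kmol

For A: n = n₀ + 1ξ → 121 = 0 + 1ξ, giving ξ = 121 kmol.
Outlet amounts (n = n₀ + ν ξ):
  B: 502.8 − 1(121) = 381.8
  C: 0 + 1(121) = 121
  A: 0 + 1(121) = 121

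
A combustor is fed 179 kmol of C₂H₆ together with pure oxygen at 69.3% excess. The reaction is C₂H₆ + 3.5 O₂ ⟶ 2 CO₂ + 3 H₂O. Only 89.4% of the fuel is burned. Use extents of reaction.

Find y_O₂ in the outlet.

Stoichiometric O₂ = 3.5 × 179 = 626.5 kmol; O₂ fed = 626.5 × 1.693 = 1061 kmol.
Fuel reacted = 0.894 × 179 → ξ = 160 kmol.
Outlet (n = n₀ + ν ξ):
  C₂H₆: 179 − 1(160) = 18.97
  O₂: 1061 − 3.5(160) = 500.6
  CO₂: 0 + 2(160) = 320.1
  H₂O: 0 + 3(160) = 480.1
Total out = 1320 kmol; y_O₂ = 500.6 / 1320 = 0.3793.

0.379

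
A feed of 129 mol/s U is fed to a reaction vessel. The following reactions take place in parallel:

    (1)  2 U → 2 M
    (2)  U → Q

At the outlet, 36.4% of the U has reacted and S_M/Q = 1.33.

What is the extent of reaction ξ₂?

Conversion of U: U consumed = 0.364 × 129 = 46.96 mol/s = 2ξ₁ + 1ξ₂.
Selectivity: 2ξ₁ / (1ξ₂) = 1.33 → ξ₁ = 0.665 ξ₂.
Substitute: (2·0.665 + 1) ξ₂ = 46.96 → ξ₂ = 20.15 mol/s, ξ₁ = 13.4 mol/s.
Outlet amounts (n = n₀ + Σ ν·ξ):
  U: 129 − 2(13.4) − 1(20.15) = 82.04
  M: 0 + 2(13.4) = 26.8
  Q: 0 + 1(20.15) = 20.15

ξ₂ = 20.2 mol/s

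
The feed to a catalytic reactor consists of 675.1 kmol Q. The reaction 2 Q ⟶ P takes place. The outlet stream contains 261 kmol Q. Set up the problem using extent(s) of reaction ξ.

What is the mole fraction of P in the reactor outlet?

For Q: n = n₀ − 2ξ → 261 = 675.1 − 2ξ, giving ξ = 207.1 kmol.
Outlet amounts (n = n₀ + ν ξ):
  Q: 675.1 − 2(207.1) = 261
  P: 0 + 1(207.1) = 207.1
Total out = 468.1 kmol; y_P = 207.1 / 468.1 = 0.4424.

0.442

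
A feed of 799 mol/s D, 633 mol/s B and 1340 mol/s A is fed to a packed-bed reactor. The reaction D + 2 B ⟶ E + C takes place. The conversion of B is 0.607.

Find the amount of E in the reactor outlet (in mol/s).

192 mol/s

B reacted = 0.607 × 633 = 384.2 mol/s; ν_B = −2, so ξ = 384.2/2 = 192.1 mol/s.
Outlet amounts (n = n₀ + ν ξ):
  D: 799 − 1(192.1) = 606.9
  B: 633 − 2(192.1) = 248.8
  E: 0 + 1(192.1) = 192.1
  C: 0 + 1(192.1) = 192.1
  A: 1340 (inert)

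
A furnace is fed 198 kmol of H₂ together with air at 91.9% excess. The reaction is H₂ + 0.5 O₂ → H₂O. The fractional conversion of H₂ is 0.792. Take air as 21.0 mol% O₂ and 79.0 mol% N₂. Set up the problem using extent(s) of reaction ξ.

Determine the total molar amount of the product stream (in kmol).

1020 kmol

Stoichiometric O₂ = 0.5 × 198 = 99 kmol; O₂ fed = 99 × 1.919 = 190 kmol.
N₂ fed = 190 × 79/21 = 714.7 kmol.
Fuel reacted = 0.792 × 198 → ξ = 156.8 kmol.
Outlet (n = n₀ + ν ξ):
  H₂: 198 − 1(156.8) = 41.18
  O₂: 190 − 0.5(156.8) = 111.6
  N₂: 714.7 (inert)
  H₂O: 0 + 1(156.8) = 156.8
Total out = 41.18 + 111.6 + 714.7 + 156.8 = 1024 kmol.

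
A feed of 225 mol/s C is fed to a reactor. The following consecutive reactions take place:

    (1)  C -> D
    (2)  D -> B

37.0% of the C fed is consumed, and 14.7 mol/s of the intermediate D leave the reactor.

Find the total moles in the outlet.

225 mol/s

Conversion of C: C consumed = 1ξ₁ = 0.37 × 225 → ξ₁ = 83.25 mol/s.
D balance: n_D = 0 + 1ξ₁ − 1ξ₂ = 14.7 → ξ₂ = (1·83.25 − 14.7)/1 = 68.55 mol/s.
Outlet amounts (n = n₀ + Σ ν·ξ):
  C: 225 − 1(83.25) = 141.8
  D: 0 + 1(83.25) − 1(68.55) = 14.7
  B: 0 + 1(68.55) = 68.55
Total out = 141.8 + 14.7 + 68.55 = 225 mol/s.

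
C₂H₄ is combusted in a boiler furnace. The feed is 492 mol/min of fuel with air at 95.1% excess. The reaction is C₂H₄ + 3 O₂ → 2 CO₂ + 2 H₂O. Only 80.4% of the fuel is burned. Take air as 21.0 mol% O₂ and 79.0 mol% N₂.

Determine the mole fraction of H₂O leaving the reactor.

0.0557

Stoichiometric O₂ = 3 × 492 = 1476 mol/min; O₂ fed = 1476 × 1.951 = 2880 mol/min.
N₂ fed = 2880 × 79/21 = 10830 mol/min.
Fuel reacted = 0.804 × 492 → ξ = 395.6 mol/min.
Outlet (n = n₀ + ν ξ):
  C₂H₄: 492 − 1(395.6) = 96.43
  O₂: 2880 − 3(395.6) = 1693
  N₂: 10830 (inert)
  CO₂: 0 + 2(395.6) = 791.1
  H₂O: 0 + 2(395.6) = 791.1
Total out = 14200 mol/min; y_H₂O = 791.1 / 14200 = 0.0557.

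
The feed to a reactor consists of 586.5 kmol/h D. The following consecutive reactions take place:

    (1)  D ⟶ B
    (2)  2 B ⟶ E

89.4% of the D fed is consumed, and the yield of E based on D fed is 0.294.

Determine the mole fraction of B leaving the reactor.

Conversion of D: D consumed = 1ξ₁ = 0.894 × 586.5 → ξ₁ = 524.3 kmol/h.
Yield of E: 1ξ₂ / 586.5 = 0.294 → ξ₂ = 172.4 kmol/h.
Outlet amounts (n = n₀ + Σ ν·ξ):
  D: 586.5 − 1(524.3) = 62.17
  B: 0 + 1(524.3) − 2(172.4) = 179.5
  E: 0 + 1(172.4) = 172.4
Total out = 414.1 kmol/h; y_B = 179.5 / 414.1 = 0.4334.

0.433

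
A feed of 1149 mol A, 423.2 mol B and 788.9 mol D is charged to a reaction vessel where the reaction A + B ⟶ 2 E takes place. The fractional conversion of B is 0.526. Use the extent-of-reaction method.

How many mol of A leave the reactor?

B reacted = 0.526 × 423.2 = 222.6 mol; ν_B = −1, so ξ = 222.6/1 = 222.6 mol.
Outlet amounts (n = n₀ + ν ξ):
  A: 1149 − 1(222.6) = 926.4
  B: 423.2 − 1(222.6) = 200.6
  E: 0 + 2(222.6) = 445.2
  D: 788.9 (inert)

926 mol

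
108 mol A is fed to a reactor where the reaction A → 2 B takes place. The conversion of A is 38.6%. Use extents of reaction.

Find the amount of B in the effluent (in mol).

83.4 mol

A reacted = 0.386 × 108 = 41.69 mol; ν_A = −1, so ξ = 41.69/1 = 41.69 mol.
Outlet amounts (n = n₀ + ν ξ):
  A: 108 − 1(41.69) = 66.31
  B: 0 + 2(41.69) = 83.38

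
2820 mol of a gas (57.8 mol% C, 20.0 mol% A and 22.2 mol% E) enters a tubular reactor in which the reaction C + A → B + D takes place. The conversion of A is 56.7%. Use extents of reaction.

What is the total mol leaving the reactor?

2820 mol

A reacted = 0.567 × 564 = 319.8 mol; ν_A = −1, so ξ = 319.8/1 = 319.8 mol.
Outlet amounts (n = n₀ + ν ξ):
  C: 1630 − 1(319.8) = 1310
  A: 564 − 1(319.8) = 244.2
  B: 0 + 1(319.8) = 319.8
  D: 0 + 1(319.8) = 319.8
  E: 626 (inert)
Total out = 1310 + 244.2 + 319.8 + 319.8 + 626 = 2820 mol.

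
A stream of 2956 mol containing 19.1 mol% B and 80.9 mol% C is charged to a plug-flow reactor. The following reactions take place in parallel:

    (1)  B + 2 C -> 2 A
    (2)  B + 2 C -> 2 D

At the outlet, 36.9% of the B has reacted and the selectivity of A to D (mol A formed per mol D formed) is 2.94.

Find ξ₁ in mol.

ξ₁ = 155 mol

Conversion of B: B consumed = 0.369 × 564.6 = 208.3 mol = 1ξ₁ + 1ξ₂.
Selectivity: 2ξ₁ / (2ξ₂) = 2.94 → ξ₁ = 2.94 ξ₂.
Substitute: (1·2.94 + 1) ξ₂ = 208.3 → ξ₂ = 52.88 mol, ξ₁ = 155.5 mol.
Outlet amounts (n = n₀ + Σ ν·ξ):
  B: 564.6 − 1(155.5) − 1(52.88) = 356.3
  C: 2391 − 2(155.5) − 2(52.88) = 1975
  A: 0 + 2(155.5) = 310.9
  D: 0 + 2(52.88) = 105.8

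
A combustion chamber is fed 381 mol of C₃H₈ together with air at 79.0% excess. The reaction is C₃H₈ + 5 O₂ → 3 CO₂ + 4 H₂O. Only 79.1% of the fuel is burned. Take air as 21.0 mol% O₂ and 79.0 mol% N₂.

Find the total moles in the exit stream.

Stoichiometric O₂ = 5 × 381 = 1905 mol; O₂ fed = 1905 × 1.790 = 3410 mol.
N₂ fed = 3410 × 79/21 = 12830 mol.
Fuel reacted = 0.791 × 381 → ξ = 301.4 mol.
Outlet (n = n₀ + ν ξ):
  C₃H₈: 381 − 1(301.4) = 79.63
  O₂: 3410 − 5(301.4) = 1903
  N₂: 12830 (inert)
  CO₂: 0 + 3(301.4) = 904.1
  H₂O: 0 + 4(301.4) = 1205
Total out = 79.63 + 1903 + 12830 + 904.1 + 1205 = 16920 mol.

16900 mol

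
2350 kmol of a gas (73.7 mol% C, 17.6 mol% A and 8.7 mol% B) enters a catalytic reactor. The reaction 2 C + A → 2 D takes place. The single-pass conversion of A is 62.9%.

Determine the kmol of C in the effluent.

1210 kmol

A reacted = 0.629 × 413.6 = 260.2 kmol; ν_A = −1, so ξ = 260.2/1 = 260.2 kmol.
Outlet amounts (n = n₀ + ν ξ):
  C: 1732 − 2(260.2) = 1212
  A: 413.6 − 1(260.2) = 153.4
  D: 0 + 2(260.2) = 520.3
  B: 204.4 (inert)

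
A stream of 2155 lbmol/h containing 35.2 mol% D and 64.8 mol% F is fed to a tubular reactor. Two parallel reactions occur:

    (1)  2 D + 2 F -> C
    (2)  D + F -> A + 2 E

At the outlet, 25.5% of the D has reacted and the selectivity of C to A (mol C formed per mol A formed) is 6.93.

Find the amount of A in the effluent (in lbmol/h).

Conversion of D: D consumed = 0.255 × 758.6 = 193.4 lbmol/h = 2ξ₁ + 1ξ₂.
Selectivity: 1ξ₁ / (1ξ₂) = 6.93 → ξ₁ = 6.93 ξ₂.
Substitute: (2·6.93 + 1) ξ₂ = 193.4 → ξ₂ = 13.02 lbmol/h, ξ₁ = 90.21 lbmol/h.
Outlet amounts (n = n₀ + Σ ν·ξ):
  D: 758.6 − 2(90.21) − 1(13.02) = 565.1
  F: 1396 − 2(90.21) − 1(13.02) = 1203
  C: 0 + 1(90.21) = 90.21
  A: 0 + 1(13.02) = 13.02
  E: 0 + 2(13.02) = 26.03

13 lbmol/h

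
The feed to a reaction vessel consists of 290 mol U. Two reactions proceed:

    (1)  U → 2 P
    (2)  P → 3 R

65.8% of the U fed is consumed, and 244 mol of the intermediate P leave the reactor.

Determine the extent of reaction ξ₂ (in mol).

Conversion of U: U consumed = 1ξ₁ = 0.658 × 290 → ξ₁ = 190.8 mol.
P balance: n_P = 0 + 2ξ₁ − 1ξ₂ = 244 → ξ₂ = (2·190.8 − 244)/1 = 137.6 mol.
Outlet amounts (n = n₀ + Σ ν·ξ):
  U: 290 − 1(190.8) = 99.18
  P: 0 + 2(190.8) − 1(137.6) = 244
  R: 0 + 3(137.6) = 412.9

ξ₂ = 138 mol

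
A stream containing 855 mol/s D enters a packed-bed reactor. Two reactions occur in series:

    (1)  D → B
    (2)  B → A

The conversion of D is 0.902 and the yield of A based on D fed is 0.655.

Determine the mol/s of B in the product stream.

Conversion of D: D consumed = 1ξ₁ = 0.902 × 855 → ξ₁ = 771.2 mol/s.
Yield of A: 1ξ₂ / 855 = 0.655 → ξ₂ = 560 mol/s.
Outlet amounts (n = n₀ + Σ ν·ξ):
  D: 855 − 1(771.2) = 83.79
  B: 0 + 1(771.2) − 1(560) = 211.2
  A: 0 + 1(560) = 560

211 mol/s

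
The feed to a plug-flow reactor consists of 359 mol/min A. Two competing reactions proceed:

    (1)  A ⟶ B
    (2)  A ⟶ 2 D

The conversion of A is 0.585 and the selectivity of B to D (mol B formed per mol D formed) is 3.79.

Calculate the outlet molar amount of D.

Conversion of A: A consumed = 0.585 × 359 = 210 mol/min = 1ξ₁ + 1ξ₂.
Selectivity: 1ξ₁ / (2ξ₂) = 3.79 → ξ₁ = 7.58 ξ₂.
Substitute: (1·7.58 + 1) ξ₂ = 210 → ξ₂ = 24.48 mol/min, ξ₁ = 185.5 mol/min.
Outlet amounts (n = n₀ + Σ ν·ξ):
  A: 359 − 1(185.5) − 1(24.48) = 149
  B: 0 + 1(185.5) = 185.5
  D: 0 + 2(24.48) = 48.95

49 mol/min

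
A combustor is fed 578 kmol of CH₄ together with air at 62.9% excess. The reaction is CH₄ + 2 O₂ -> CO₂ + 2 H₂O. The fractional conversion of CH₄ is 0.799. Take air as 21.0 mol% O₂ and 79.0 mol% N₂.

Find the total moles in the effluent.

Stoichiometric O₂ = 2 × 578 = 1156 kmol; O₂ fed = 1156 × 1.629 = 1883 kmol.
N₂ fed = 1883 × 79/21 = 7084 kmol.
Fuel reacted = 0.799 × 578 → ξ = 461.8 kmol.
Outlet (n = n₀ + ν ξ):
  CH₄: 578 − 1(461.8) = 116.2
  O₂: 1883 − 2(461.8) = 959.5
  N₂: 7084 (inert)
  CO₂: 0 + 1(461.8) = 461.8
  H₂O: 0 + 2(461.8) = 923.6
Total out = 116.2 + 959.5 + 7084 + 461.8 + 923.6 = 9545 kmol.

9550 kmol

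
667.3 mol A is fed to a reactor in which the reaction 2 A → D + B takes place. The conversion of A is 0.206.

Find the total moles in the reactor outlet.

667 mol

A reacted = 0.206 × 667.3 = 137.5 mol; ν_A = −2, so ξ = 137.5/2 = 68.73 mol.
Outlet amounts (n = n₀ + ν ξ):
  A: 667.3 − 2(68.73) = 529.8
  D: 0 + 1(68.73) = 68.73
  B: 0 + 1(68.73) = 68.73
Total out = 529.8 + 68.73 + 68.73 = 667.3 mol.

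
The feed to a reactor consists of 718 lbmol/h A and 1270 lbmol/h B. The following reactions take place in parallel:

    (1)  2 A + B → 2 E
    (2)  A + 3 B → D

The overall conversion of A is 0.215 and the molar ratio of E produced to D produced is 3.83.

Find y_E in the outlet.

Conversion of A: A consumed = 0.215 × 718 = 154.4 lbmol/h = 2ξ₁ + 1ξ₂.
Selectivity: 2ξ₁ / (1ξ₂) = 3.83 → ξ₁ = 1.915 ξ₂.
Substitute: (2·1.915 + 1) ξ₂ = 154.4 → ξ₂ = 31.96 lbmol/h, ξ₁ = 61.2 lbmol/h.
Outlet amounts (n = n₀ + Σ ν·ξ):
  A: 718 − 2(61.2) − 1(31.96) = 563.6
  B: 1270 − 1(61.2) − 3(31.96) = 1113
  E: 0 + 2(61.2) = 122.4
  D: 0 + 1(31.96) = 31.96
Total out = 1831 lbmol/h; y_E = 122.4 / 1831 = 0.06686.

0.0669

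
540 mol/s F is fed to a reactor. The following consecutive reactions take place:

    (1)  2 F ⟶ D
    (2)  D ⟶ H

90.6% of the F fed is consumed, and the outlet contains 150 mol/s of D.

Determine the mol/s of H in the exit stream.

94.6 mol/s

Conversion of F: F consumed = 2ξ₁ = 0.906 × 540 → ξ₁ = 244.6 mol/s.
D balance: n_D = 0 + 1ξ₁ − 1ξ₂ = 150 → ξ₂ = (1·244.6 − 150)/1 = 94.62 mol/s.
Outlet amounts (n = n₀ + Σ ν·ξ):
  F: 540 − 2(244.6) = 50.76
  D: 0 + 1(244.6) − 1(94.62) = 150
  H: 0 + 1(94.62) = 94.62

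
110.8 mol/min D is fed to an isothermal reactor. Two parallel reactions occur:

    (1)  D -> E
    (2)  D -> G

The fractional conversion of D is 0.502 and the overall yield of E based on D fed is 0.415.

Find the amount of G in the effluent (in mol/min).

9.64 mol/min

Yield of E: 1ξ₁ / 110.8 = 0.415 → ξ₁ = 45.98 mol/min.
Conversion of D: 1ξ₁ + 1ξ₂ = 0.502 × 110.8 = 55.62 → ξ₂ = 9.64 mol/min.
Outlet amounts (n = n₀ + Σ ν·ξ):
  D: 110.8 − 1(45.98) − 1(9.64) = 55.18
  E: 0 + 1(45.98) = 45.98
  G: 0 + 1(9.64) = 9.64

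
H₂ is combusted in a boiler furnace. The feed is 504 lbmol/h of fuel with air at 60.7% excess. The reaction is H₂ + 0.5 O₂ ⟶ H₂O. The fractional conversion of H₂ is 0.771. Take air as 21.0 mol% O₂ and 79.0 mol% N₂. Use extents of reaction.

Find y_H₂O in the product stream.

0.174

Stoichiometric O₂ = 0.5 × 504 = 252 lbmol/h; O₂ fed = 252 × 1.607 = 405 lbmol/h.
N₂ fed = 405 × 79/21 = 1523 lbmol/h.
Fuel reacted = 0.771 × 504 → ξ = 388.6 lbmol/h.
Outlet (n = n₀ + ν ξ):
  H₂: 504 − 1(388.6) = 115.4
  O₂: 405 − 0.5(388.6) = 210.7
  N₂: 1523 (inert)
  H₂O: 0 + 1(388.6) = 388.6
Total out = 2238 lbmol/h; y_H₂O = 388.6 / 2238 = 0.1736.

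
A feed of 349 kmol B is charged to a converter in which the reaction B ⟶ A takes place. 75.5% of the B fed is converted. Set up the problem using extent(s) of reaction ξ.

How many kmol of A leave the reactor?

263 kmol

B reacted = 0.755 × 349 = 263.5 kmol; ν_B = −1, so ξ = 263.5/1 = 263.5 kmol.
Outlet amounts (n = n₀ + ν ξ):
  B: 349 − 1(263.5) = 85.5
  A: 0 + 1(263.5) = 263.5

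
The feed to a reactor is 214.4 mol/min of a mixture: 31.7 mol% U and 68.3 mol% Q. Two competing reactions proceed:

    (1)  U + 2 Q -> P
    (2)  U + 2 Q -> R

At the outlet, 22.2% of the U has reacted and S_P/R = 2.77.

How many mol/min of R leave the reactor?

4 mol/min

Conversion of U: U consumed = 0.222 × 67.96 = 15.09 mol/min = 1ξ₁ + 1ξ₂.
Selectivity: 1ξ₁ / (1ξ₂) = 2.77 → ξ₁ = 2.77 ξ₂.
Substitute: (1·2.77 + 1) ξ₂ = 15.09 → ξ₂ = 4.002 mol/min, ξ₁ = 11.09 mol/min.
Outlet amounts (n = n₀ + Σ ν·ξ):
  U: 67.96 − 1(11.09) − 1(4.002) = 52.88
  Q: 146.4 − 2(11.09) − 2(4.002) = 116.3
  P: 0 + 1(11.09) = 11.09
  R: 0 + 1(4.002) = 4.002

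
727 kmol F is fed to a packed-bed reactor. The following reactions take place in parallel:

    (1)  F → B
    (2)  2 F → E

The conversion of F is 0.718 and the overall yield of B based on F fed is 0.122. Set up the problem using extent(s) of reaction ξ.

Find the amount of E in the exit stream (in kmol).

Yield of B: 1ξ₁ / 727 = 0.122 → ξ₁ = 88.69 kmol.
Conversion of F: 1ξ₁ + 2ξ₂ = 0.718 × 727 = 522 → ξ₂ = 216.6 kmol.
Outlet amounts (n = n₀ + Σ ν·ξ):
  F: 727 − 1(88.69) − 2(216.6) = 205
  B: 0 + 1(88.69) = 88.69
  E: 0 + 1(216.6) = 216.6

217 kmol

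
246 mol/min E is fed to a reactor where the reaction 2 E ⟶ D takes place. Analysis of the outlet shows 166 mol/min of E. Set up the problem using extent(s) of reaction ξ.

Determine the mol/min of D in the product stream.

For E: n = n₀ − 2ξ → 166 = 246 − 2ξ, giving ξ = 40 mol/min.
Outlet amounts (n = n₀ + ν ξ):
  E: 246 − 2(40) = 166
  D: 0 + 1(40) = 40

40 mol/min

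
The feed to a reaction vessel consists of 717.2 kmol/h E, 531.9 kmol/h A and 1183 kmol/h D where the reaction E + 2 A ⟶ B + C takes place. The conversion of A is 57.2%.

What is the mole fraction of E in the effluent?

A reacted = 0.572 × 531.9 = 304.2 kmol/h; ν_A = −2, so ξ = 304.2/2 = 152.1 kmol/h.
Outlet amounts (n = n₀ + ν ξ):
  E: 717.2 − 1(152.1) = 565.1
  A: 531.9 − 2(152.1) = 227.7
  B: 0 + 1(152.1) = 152.1
  C: 0 + 1(152.1) = 152.1
  D: 1183 (inert)
Total out = 2280 kmol/h; y_E = 565.1 / 2280 = 0.2478.

0.248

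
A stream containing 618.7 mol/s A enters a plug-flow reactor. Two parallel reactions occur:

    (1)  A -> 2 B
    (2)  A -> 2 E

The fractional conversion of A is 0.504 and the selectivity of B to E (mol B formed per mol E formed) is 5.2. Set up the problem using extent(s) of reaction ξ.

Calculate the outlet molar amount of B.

523 mol/s

Conversion of A: A consumed = 0.504 × 618.7 = 311.8 mol/s = 1ξ₁ + 1ξ₂.
Selectivity: 2ξ₁ / (2ξ₂) = 5.2 → ξ₁ = 5.2 ξ₂.
Substitute: (1·5.2 + 1) ξ₂ = 311.8 → ξ₂ = 50.29 mol/s, ξ₁ = 261.5 mol/s.
Outlet amounts (n = n₀ + Σ ν·ξ):
  A: 618.7 − 1(261.5) − 1(50.29) = 306.9
  B: 0 + 2(261.5) = 523.1
  E: 0 + 2(50.29) = 100.6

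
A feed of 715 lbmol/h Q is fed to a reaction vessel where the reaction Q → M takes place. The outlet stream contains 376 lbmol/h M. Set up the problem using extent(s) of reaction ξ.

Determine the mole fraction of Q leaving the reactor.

0.474

For M: n = n₀ + 1ξ → 376 = 0 + 1ξ, giving ξ = 376 lbmol/h.
Outlet amounts (n = n₀ + ν ξ):
  Q: 715 − 1(376) = 339
  M: 0 + 1(376) = 376
Total out = 715 lbmol/h; y_Q = 339 / 715 = 0.4741.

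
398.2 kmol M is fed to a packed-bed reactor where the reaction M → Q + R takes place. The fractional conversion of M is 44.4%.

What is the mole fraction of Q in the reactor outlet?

M reacted = 0.444 × 398.2 = 176.8 kmol; ν_M = −1, so ξ = 176.8/1 = 176.8 kmol.
Outlet amounts (n = n₀ + ν ξ):
  M: 398.2 − 1(176.8) = 221.4
  Q: 0 + 1(176.8) = 176.8
  R: 0 + 1(176.8) = 176.8
Total out = 575 kmol; y_Q = 176.8 / 575 = 0.3075.

0.307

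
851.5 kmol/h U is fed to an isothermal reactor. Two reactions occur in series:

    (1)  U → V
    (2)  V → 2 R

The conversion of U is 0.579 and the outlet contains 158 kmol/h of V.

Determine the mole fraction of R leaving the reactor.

0.565

Conversion of U: U consumed = 1ξ₁ = 0.579 × 851.5 → ξ₁ = 493 kmol/h.
V balance: n_V = 0 + 1ξ₁ − 1ξ₂ = 158 → ξ₂ = (1·493 − 158)/1 = 335 kmol/h.
Outlet amounts (n = n₀ + Σ ν·ξ):
  U: 851.5 − 1(493) = 358.5
  V: 0 + 1(493) − 1(335) = 158
  R: 0 + 2(335) = 670
Total out = 1187 kmol/h; y_R = 670 / 1187 = 0.5647.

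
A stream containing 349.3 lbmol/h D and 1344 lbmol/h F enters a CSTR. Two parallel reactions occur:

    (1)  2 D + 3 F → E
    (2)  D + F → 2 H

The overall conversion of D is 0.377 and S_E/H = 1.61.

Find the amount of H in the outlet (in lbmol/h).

Conversion of D: D consumed = 0.377 × 349.3 = 131.7 lbmol/h = 2ξ₁ + 1ξ₂.
Selectivity: 1ξ₁ / (2ξ₂) = 1.61 → ξ₁ = 3.22 ξ₂.
Substitute: (2·3.22 + 1) ξ₂ = 131.7 → ξ₂ = 17.7 lbmol/h, ξ₁ = 56.99 lbmol/h.
Outlet amounts (n = n₀ + Σ ν·ξ):
  D: 349.3 − 2(56.99) − 1(17.7) = 217.6
  F: 1344 − 3(56.99) − 1(17.7) = 1155
  E: 0 + 1(56.99) = 56.99
  H: 0 + 2(17.7) = 35.4

35.4 lbmol/h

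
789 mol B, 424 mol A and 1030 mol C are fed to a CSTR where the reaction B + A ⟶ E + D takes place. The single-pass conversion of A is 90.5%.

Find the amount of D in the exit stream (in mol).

384 mol

A reacted = 0.905 × 424 = 383.7 mol; ν_A = −1, so ξ = 383.7/1 = 383.7 mol.
Outlet amounts (n = n₀ + ν ξ):
  B: 789 − 1(383.7) = 405.3
  A: 424 − 1(383.7) = 40.28
  E: 0 + 1(383.7) = 383.7
  D: 0 + 1(383.7) = 383.7
  C: 1030 (inert)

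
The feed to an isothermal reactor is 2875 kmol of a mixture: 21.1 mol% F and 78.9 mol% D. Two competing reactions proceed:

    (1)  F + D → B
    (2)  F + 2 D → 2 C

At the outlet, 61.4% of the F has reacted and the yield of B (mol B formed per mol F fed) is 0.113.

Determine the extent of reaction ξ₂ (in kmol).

ξ₂ = 304 kmol

Yield of B: 1ξ₁ / 606.6 = 0.113 → ξ₁ = 68.55 kmol.
Conversion of F: 1ξ₁ + 1ξ₂ = 0.614 × 606.6 = 372.5 → ξ₂ = 303.9 kmol.
Outlet amounts (n = n₀ + Σ ν·ξ):
  F: 606.6 − 1(68.55) − 1(303.9) = 234.2
  D: 2268 − 1(68.55) − 2(303.9) = 1592
  B: 0 + 1(68.55) = 68.55
  C: 0 + 2(303.9) = 607.8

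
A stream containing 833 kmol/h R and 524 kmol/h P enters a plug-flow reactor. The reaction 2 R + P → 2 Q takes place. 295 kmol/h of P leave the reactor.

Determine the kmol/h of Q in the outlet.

458 kmol/h

For P: n = n₀ − 1ξ → 295 = 524 − 1ξ, giving ξ = 229 kmol/h.
Outlet amounts (n = n₀ + ν ξ):
  R: 833 − 2(229) = 375
  P: 524 − 1(229) = 295
  Q: 0 + 2(229) = 458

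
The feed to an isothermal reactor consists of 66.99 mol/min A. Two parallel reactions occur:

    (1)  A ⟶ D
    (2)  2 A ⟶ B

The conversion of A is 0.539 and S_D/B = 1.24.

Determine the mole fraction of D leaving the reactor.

0.247

Conversion of A: A consumed = 0.539 × 66.99 = 36.11 mol/min = 1ξ₁ + 2ξ₂.
Selectivity: 1ξ₁ / (1ξ₂) = 1.24 → ξ₁ = 1.24 ξ₂.
Substitute: (1·1.24 + 2) ξ₂ = 36.11 → ξ₂ = 11.14 mol/min, ξ₁ = 13.82 mol/min.
Outlet amounts (n = n₀ + Σ ν·ξ):
  A: 66.99 − 1(13.82) − 2(11.14) = 30.88
  D: 0 + 1(13.82) = 13.82
  B: 0 + 1(11.14) = 11.14
Total out = 55.85 mol/min; y_D = 13.82 / 55.85 = 0.2474.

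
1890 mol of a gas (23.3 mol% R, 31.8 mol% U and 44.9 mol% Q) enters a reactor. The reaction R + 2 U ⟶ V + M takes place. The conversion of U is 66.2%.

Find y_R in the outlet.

U reacted = 0.662 × 601 = 397.9 mol; ν_U = −2, so ξ = 397.9/2 = 198.9 mol.
Outlet amounts (n = n₀ + ν ξ):
  R: 440.4 − 1(198.9) = 241.4
  U: 601 − 2(198.9) = 203.1
  V: 0 + 1(198.9) = 198.9
  M: 0 + 1(198.9) = 198.9
  Q: 848.6 (inert)
Total out = 1691 mol; y_R = 241.4 / 1691 = 0.1428.

0.143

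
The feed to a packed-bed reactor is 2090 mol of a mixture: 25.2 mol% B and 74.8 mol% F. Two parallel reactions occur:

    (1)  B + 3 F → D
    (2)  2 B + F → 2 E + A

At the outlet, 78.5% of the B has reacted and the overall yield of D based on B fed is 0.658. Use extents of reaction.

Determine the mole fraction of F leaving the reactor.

0.467

Yield of D: 1ξ₁ / 526.7 = 0.658 → ξ₁ = 346.6 mol.
Conversion of B: 1ξ₁ + 2ξ₂ = 0.785 × 526.7 = 413.4 → ξ₂ = 33.44 mol.
Outlet amounts (n = n₀ + Σ ν·ξ):
  B: 526.7 − 1(346.6) − 2(33.44) = 113.2
  F: 1563 − 3(346.6) − 1(33.44) = 490.2
  D: 0 + 1(346.6) = 346.6
  E: 0 + 2(33.44) = 66.89
  A: 0 + 1(33.44) = 33.44
Total out = 1050 mol; y_F = 490.2 / 1050 = 0.4667.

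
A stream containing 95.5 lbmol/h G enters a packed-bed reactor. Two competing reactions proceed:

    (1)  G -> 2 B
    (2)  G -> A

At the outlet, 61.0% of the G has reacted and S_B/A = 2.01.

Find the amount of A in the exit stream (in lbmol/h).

Conversion of G: G consumed = 0.61 × 95.5 = 58.25 lbmol/h = 1ξ₁ + 1ξ₂.
Selectivity: 2ξ₁ / (1ξ₂) = 2.01 → ξ₁ = 1.005 ξ₂.
Substitute: (1·1.005 + 1) ξ₂ = 58.25 → ξ₂ = 29.05 lbmol/h, ξ₁ = 29.2 lbmol/h.
Outlet amounts (n = n₀ + Σ ν·ξ):
  G: 95.5 − 1(29.2) − 1(29.05) = 37.25
  B: 0 + 2(29.2) = 58.4
  A: 0 + 1(29.05) = 29.05

29.1 lbmol/h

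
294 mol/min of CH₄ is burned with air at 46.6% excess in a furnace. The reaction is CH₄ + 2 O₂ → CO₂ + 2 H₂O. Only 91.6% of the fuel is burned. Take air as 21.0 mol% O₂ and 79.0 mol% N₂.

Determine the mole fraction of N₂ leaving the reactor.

0.737

Stoichiometric O₂ = 2 × 294 = 588 mol/min; O₂ fed = 588 × 1.466 = 862 mol/min.
N₂ fed = 862 × 79/21 = 3243 mol/min.
Fuel reacted = 0.916 × 294 → ξ = 269.3 mol/min.
Outlet (n = n₀ + ν ξ):
  CH₄: 294 − 1(269.3) = 24.7
  O₂: 862 − 2(269.3) = 323.4
  N₂: 3243 (inert)
  CO₂: 0 + 1(269.3) = 269.3
  H₂O: 0 + 2(269.3) = 538.6
Total out = 4399 mol/min; y_N₂ = 3243 / 4399 = 0.7372.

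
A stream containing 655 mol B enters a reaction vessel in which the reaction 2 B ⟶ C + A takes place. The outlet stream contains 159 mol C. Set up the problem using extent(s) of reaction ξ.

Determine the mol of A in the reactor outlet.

For C: n = n₀ + 1ξ → 159 = 0 + 1ξ, giving ξ = 159 mol.
Outlet amounts (n = n₀ + ν ξ):
  B: 655 − 2(159) = 337
  C: 0 + 1(159) = 159
  A: 0 + 1(159) = 159

159 mol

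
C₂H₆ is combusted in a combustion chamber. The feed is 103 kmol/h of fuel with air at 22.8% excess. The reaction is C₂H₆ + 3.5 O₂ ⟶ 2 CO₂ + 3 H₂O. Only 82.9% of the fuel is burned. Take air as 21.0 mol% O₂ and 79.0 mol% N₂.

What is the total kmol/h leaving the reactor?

Stoichiometric O₂ = 3.5 × 103 = 360.5 kmol/h; O₂ fed = 360.5 × 1.228 = 442.7 kmol/h.
N₂ fed = 442.7 × 79/21 = 1665 kmol/h.
Fuel reacted = 0.829 × 103 → ξ = 85.39 kmol/h.
Outlet (n = n₀ + ν ξ):
  C₂H₆: 103 − 1(85.39) = 17.61
  O₂: 442.7 − 3.5(85.39) = 143.8
  N₂: 1665 (inert)
  CO₂: 0 + 2(85.39) = 170.8
  H₂O: 0 + 3(85.39) = 256.2
Total out = 17.61 + 143.8 + 1665 + 170.8 + 256.2 = 2254 kmol/h.

2250 kmol/h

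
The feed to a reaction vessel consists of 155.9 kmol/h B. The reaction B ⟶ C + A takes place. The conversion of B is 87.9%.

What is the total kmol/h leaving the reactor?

B reacted = 0.879 × 155.9 = 137 kmol/h; ν_B = −1, so ξ = 137/1 = 137 kmol/h.
Outlet amounts (n = n₀ + ν ξ):
  B: 155.9 − 1(137) = 18.86
  C: 0 + 1(137) = 137
  A: 0 + 1(137) = 137
Total out = 18.86 + 137 + 137 = 292.9 kmol/h.

293 kmol/h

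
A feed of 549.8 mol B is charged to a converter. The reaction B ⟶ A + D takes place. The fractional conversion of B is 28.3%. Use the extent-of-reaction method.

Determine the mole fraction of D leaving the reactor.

B reacted = 0.283 × 549.8 = 155.6 mol; ν_B = −1, so ξ = 155.6/1 = 155.6 mol.
Outlet amounts (n = n₀ + ν ξ):
  B: 549.8 − 1(155.6) = 394.2
  A: 0 + 1(155.6) = 155.6
  D: 0 + 1(155.6) = 155.6
Total out = 705.4 mol; y_D = 155.6 / 705.4 = 0.2206.

0.221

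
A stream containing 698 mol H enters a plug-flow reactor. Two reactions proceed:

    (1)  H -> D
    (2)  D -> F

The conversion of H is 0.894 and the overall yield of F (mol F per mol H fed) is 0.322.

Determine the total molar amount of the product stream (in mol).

Conversion of H: H consumed = 1ξ₁ = 0.894 × 698 → ξ₁ = 624 mol.
Yield of F: 1ξ₂ / 698 = 0.322 → ξ₂ = 224.8 mol.
Outlet amounts (n = n₀ + Σ ν·ξ):
  H: 698 − 1(624) = 73.99
  D: 0 + 1(624) − 1(224.8) = 399.3
  F: 0 + 1(224.8) = 224.8
Total out = 73.99 + 399.3 + 224.8 = 698 mol.

698 mol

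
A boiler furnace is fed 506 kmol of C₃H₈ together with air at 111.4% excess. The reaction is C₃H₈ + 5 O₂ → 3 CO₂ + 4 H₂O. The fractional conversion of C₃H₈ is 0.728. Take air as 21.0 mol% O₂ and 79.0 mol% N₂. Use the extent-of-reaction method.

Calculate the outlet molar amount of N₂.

Stoichiometric O₂ = 5 × 506 = 2530 kmol; O₂ fed = 2530 × 2.114 = 5348 kmol.
N₂ fed = 5348 × 79/21 = 20120 kmol.
Fuel reacted = 0.728 × 506 → ξ = 368.4 kmol.
Outlet (n = n₀ + ν ξ):
  C₃H₈: 506 − 1(368.4) = 137.6
  O₂: 5348 − 5(368.4) = 3507
  N₂: 20120 (inert)
  CO₂: 0 + 3(368.4) = 1105
  H₂O: 0 + 4(368.4) = 1473

20100 kmol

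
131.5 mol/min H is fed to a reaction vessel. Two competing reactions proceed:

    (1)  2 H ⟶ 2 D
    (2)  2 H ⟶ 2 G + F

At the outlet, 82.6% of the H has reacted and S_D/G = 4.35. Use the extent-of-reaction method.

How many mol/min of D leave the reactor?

88.3 mol/min

Conversion of H: H consumed = 0.826 × 131.5 = 108.6 mol/min = 2ξ₁ + 2ξ₂.
Selectivity: 2ξ₁ / (2ξ₂) = 4.35 → ξ₁ = 4.35 ξ₂.
Substitute: (2·4.35 + 2) ξ₂ = 108.6 → ξ₂ = 10.15 mol/min, ξ₁ = 44.16 mol/min.
Outlet amounts (n = n₀ + Σ ν·ξ):
  H: 131.5 − 2(44.16) − 2(10.15) = 22.88
  D: 0 + 2(44.16) = 88.32
  G: 0 + 2(10.15) = 20.3
  F: 0 + 1(10.15) = 10.15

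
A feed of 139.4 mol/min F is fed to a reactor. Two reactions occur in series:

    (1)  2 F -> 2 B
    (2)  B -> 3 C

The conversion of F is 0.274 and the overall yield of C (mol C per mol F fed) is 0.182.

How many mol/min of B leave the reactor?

Conversion of F: F consumed = 2ξ₁ = 0.274 × 139.4 → ξ₁ = 19.1 mol/min.
Yield of C: 3ξ₂ / 139.4 = 0.182 → ξ₂ = 8.457 mol/min.
Outlet amounts (n = n₀ + Σ ν·ξ):
  F: 139.4 − 2(19.1) = 101.2
  B: 0 + 2(19.1) − 1(8.457) = 29.74
  C: 0 + 3(8.457) = 25.37

29.7 mol/min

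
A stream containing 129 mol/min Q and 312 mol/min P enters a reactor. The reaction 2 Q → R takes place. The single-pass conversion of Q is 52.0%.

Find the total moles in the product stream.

Q reacted = 0.52 × 129 = 67.08 mol/min; ν_Q = −2, so ξ = 67.08/2 = 33.54 mol/min.
Outlet amounts (n = n₀ + ν ξ):
  Q: 129 − 2(33.54) = 61.92
  R: 0 + 1(33.54) = 33.54
  P: 312 (inert)
Total out = 61.92 + 33.54 + 312 = 407.5 mol/min.

407 mol/min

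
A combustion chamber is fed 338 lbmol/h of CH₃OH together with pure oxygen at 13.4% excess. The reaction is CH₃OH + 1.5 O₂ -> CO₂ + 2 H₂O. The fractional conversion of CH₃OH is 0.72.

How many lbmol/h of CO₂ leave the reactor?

Stoichiometric O₂ = 1.5 × 338 = 507 lbmol/h; O₂ fed = 507 × 1.134 = 574.9 lbmol/h.
Fuel reacted = 0.72 × 338 → ξ = 243.4 lbmol/h.
Outlet (n = n₀ + ν ξ):
  CH₃OH: 338 − 1(243.4) = 94.64
  O₂: 574.9 − 1.5(243.4) = 209.9
  CO₂: 0 + 1(243.4) = 243.4
  H₂O: 0 + 2(243.4) = 486.7

243 lbmol/h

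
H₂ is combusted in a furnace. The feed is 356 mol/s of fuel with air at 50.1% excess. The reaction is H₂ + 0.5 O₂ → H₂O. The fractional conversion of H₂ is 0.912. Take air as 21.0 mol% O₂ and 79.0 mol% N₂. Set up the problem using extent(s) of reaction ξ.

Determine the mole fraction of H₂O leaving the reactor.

Stoichiometric O₂ = 0.5 × 356 = 178 mol/s; O₂ fed = 178 × 1.501 = 267.2 mol/s.
N₂ fed = 267.2 × 79/21 = 1005 mol/s.
Fuel reacted = 0.912 × 356 → ξ = 324.7 mol/s.
Outlet (n = n₀ + ν ξ):
  H₂: 356 − 1(324.7) = 31.33
  O₂: 267.2 − 0.5(324.7) = 104.8
  N₂: 1005 (inert)
  H₂O: 0 + 1(324.7) = 324.7
Total out = 1466 mol/s; y_H₂O = 324.7 / 1466 = 0.2215.

0.221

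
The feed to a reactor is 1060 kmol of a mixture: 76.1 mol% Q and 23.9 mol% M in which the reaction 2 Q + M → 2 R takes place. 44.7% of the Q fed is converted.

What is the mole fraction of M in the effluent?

0.083

Q reacted = 0.447 × 806.7 = 360.6 kmol; ν_Q = −2, so ξ = 360.6/2 = 180.3 kmol.
Outlet amounts (n = n₀ + ν ξ):
  Q: 806.7 − 2(180.3) = 446.1
  M: 253.3 − 1(180.3) = 73.05
  R: 0 + 2(180.3) = 360.6
Total out = 879.7 kmol; y_M = 73.05 / 879.7 = 0.08304.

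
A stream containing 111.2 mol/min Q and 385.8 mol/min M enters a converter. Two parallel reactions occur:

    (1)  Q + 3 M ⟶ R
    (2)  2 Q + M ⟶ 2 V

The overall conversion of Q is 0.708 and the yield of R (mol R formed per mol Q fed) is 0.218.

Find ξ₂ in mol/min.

ξ₂ = 27.2 mol/min

Yield of R: 1ξ₁ / 111.2 = 0.218 → ξ₁ = 24.24 mol/min.
Conversion of Q: 1ξ₁ + 2ξ₂ = 0.708 × 111.2 = 78.73 → ξ₂ = 27.24 mol/min.
Outlet amounts (n = n₀ + Σ ν·ξ):
  Q: 111.2 − 1(24.24) − 2(27.24) = 32.47
  M: 385.8 − 3(24.24) − 1(27.24) = 285.8
  R: 0 + 1(24.24) = 24.24
  V: 0 + 2(27.24) = 54.49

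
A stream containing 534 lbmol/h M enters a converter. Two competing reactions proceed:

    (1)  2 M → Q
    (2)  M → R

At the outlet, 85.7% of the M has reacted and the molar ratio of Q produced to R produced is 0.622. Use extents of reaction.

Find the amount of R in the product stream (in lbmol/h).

Conversion of M: M consumed = 0.857 × 534 = 457.6 lbmol/h = 2ξ₁ + 1ξ₂.
Selectivity: 1ξ₁ / (1ξ₂) = 0.622 → ξ₁ = 0.622 ξ₂.
Substitute: (2·0.622 + 1) ξ₂ = 457.6 → ξ₂ = 203.9 lbmol/h, ξ₁ = 126.8 lbmol/h.
Outlet amounts (n = n₀ + Σ ν·ξ):
  M: 534 − 2(126.8) − 1(203.9) = 76.36
  Q: 0 + 1(126.8) = 126.8
  R: 0 + 1(203.9) = 203.9

204 lbmol/h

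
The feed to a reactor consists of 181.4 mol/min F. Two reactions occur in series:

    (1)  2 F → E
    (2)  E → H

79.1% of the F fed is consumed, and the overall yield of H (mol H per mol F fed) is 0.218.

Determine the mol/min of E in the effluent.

32.2 mol/min

Conversion of F: F consumed = 2ξ₁ = 0.791 × 181.4 → ξ₁ = 71.74 mol/min.
Yield of H: 1ξ₂ / 181.4 = 0.218 → ξ₂ = 39.55 mol/min.
Outlet amounts (n = n₀ + Σ ν·ξ):
  F: 181.4 − 2(71.74) = 37.91
  E: 0 + 1(71.74) − 1(39.55) = 32.2
  H: 0 + 1(39.55) = 39.55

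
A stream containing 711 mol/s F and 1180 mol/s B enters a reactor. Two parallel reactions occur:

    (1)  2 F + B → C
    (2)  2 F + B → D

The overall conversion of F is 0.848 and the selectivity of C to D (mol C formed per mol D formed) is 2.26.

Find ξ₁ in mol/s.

Conversion of F: F consumed = 0.848 × 711 = 602.9 mol/s = 2ξ₁ + 2ξ₂.
Selectivity: 1ξ₁ / (1ξ₂) = 2.26 → ξ₁ = 2.26 ξ₂.
Substitute: (2·2.26 + 2) ξ₂ = 602.9 → ξ₂ = 92.47 mol/s, ξ₁ = 209 mol/s.
Outlet amounts (n = n₀ + Σ ν·ξ):
  F: 711 − 2(209) − 2(92.47) = 108.1
  B: 1180 − 1(209) − 1(92.47) = 878.5
  C: 0 + 1(209) = 209
  D: 0 + 1(92.47) = 92.47

ξ₁ = 209 mol/s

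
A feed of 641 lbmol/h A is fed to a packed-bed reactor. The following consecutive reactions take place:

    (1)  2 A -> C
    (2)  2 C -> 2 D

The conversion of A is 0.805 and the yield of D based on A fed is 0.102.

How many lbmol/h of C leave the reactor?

193 lbmol/h

Conversion of A: A consumed = 2ξ₁ = 0.805 × 641 → ξ₁ = 258 lbmol/h.
Yield of D: 2ξ₂ / 641 = 0.102 → ξ₂ = 32.69 lbmol/h.
Outlet amounts (n = n₀ + Σ ν·ξ):
  A: 641 − 2(258) = 125
  C: 0 + 1(258) − 2(32.69) = 192.6
  D: 0 + 2(32.69) = 65.38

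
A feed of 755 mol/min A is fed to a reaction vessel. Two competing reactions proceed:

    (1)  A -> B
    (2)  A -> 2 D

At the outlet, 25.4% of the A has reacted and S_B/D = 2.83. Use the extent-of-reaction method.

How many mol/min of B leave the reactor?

Conversion of A: A consumed = 0.254 × 755 = 191.8 mol/min = 1ξ₁ + 1ξ₂.
Selectivity: 1ξ₁ / (2ξ₂) = 2.83 → ξ₁ = 5.66 ξ₂.
Substitute: (1·5.66 + 1) ξ₂ = 191.8 → ξ₂ = 28.79 mol/min, ξ₁ = 163 mol/min.
Outlet amounts (n = n₀ + Σ ν·ξ):
  A: 755 − 1(163) − 1(28.79) = 563.2
  B: 0 + 1(163) = 163
  D: 0 + 2(28.79) = 57.59

163 mol/min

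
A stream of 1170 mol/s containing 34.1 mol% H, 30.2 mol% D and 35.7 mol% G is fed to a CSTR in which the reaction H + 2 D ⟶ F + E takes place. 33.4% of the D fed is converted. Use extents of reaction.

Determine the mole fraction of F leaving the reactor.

0.0531

D reacted = 0.334 × 353.3 = 118 mol/s; ν_D = −2, so ξ = 118/2 = 59.01 mol/s.
Outlet amounts (n = n₀ + ν ξ):
  H: 399 − 1(59.01) = 340
  D: 353.3 − 2(59.01) = 235.3
  F: 0 + 1(59.01) = 59.01
  E: 0 + 1(59.01) = 59.01
  G: 417.7 (inert)
Total out = 1111 mol/s; y_F = 59.01 / 1111 = 0.05311.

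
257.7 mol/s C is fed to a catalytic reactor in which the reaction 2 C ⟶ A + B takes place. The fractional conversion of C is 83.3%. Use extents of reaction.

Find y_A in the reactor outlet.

C reacted = 0.833 × 257.7 = 214.7 mol/s; ν_C = −2, so ξ = 214.7/2 = 107.3 mol/s.
Outlet amounts (n = n₀ + ν ξ):
  C: 257.7 − 2(107.3) = 43.04
  A: 0 + 1(107.3) = 107.3
  B: 0 + 1(107.3) = 107.3
Total out = 257.7 mol/s; y_A = 107.3 / 257.7 = 0.4165.

0.416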